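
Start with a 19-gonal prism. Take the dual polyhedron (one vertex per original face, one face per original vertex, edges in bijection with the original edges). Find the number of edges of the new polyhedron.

57

The base solid has V = 38, E = 57, F = 21.
The dual swaps V and F and preserves E: V′ = F = 21, E′ = E = 57, F′ = V = 38.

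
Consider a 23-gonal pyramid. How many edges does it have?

46

A pyramid on an n-gon base has one n-gon and n triangles: V = 23 + 1 = 24, E = 2·23 = 46, F = 23 + 1 = 24.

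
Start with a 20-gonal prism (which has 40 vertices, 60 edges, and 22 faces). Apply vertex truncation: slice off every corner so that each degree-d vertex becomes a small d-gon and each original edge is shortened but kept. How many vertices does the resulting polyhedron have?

120

Truncation replaces each original edge-end by a new vertex, so V′ = 2E = 120.
Each original edge survives, and each old vertex of degree d contributes d new edges; summing degrees gives Σd = 2E, so E′ = E + 2E = 3E = 180.
Each original face survives and each original vertex becomes one new face: F′ = F + V = 62.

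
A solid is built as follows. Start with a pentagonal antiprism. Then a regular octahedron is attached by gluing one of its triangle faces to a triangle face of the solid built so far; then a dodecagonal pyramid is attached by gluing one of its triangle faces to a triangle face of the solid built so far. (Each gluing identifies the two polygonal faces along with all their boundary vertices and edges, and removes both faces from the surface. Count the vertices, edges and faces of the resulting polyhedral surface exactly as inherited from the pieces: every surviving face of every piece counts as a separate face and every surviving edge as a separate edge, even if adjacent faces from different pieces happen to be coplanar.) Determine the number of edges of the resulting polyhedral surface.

50

A pentagonal antiprism: V=10, E=20, F=12.
Attach a regular octahedron (V=6, E=12, F=8) along a 3-gon: merge 3 vertices and 3 edges, delete both glued faces → V=13, E=29, F=18.
Attach a dodecagonal pyramid (V=13, E=24, F=13) along a 3-gon: merge 3 vertices and 3 edges, delete both glued faces → V=23, E=50, F=29.
Check: V − E + F = 23 − 50 + 29 = 2.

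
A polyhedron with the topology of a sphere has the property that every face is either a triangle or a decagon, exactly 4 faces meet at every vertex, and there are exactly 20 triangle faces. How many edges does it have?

Let x be the number of decagons; then F = 20 + x.
Edge–face incidences: 2E = 3·20 + 10·x = 60 + 10x.
Every vertex has degree 4, so 4V = 2E.
Euler: V − E + F = 2 ⇒ (2E)/4 − E + (20 + x) = 2.
Multiply by 8: 2·(2E) − 4·(2E) + 8·(20 + x) = 16, i.e. 160 + 8x − 2·(60 + 10x) = 16.
Collecting terms: −12x + 40 = 16, so −12x = −24, so x = 2.
Then 2E = 60 + 10·2 = 80, so E = 40, V = 2E/4 = 20, F = 20 + 2 = 22.

40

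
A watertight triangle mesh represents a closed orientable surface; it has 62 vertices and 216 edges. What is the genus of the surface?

Every face is a triangle and each edge borders two faces, so 3F = 2·216, giving F = 144.
χ = V − E + F = 62 − 216 + 144 = -10.
For a closed orientable surface χ = 2 − 2g, so g = (2 − (-10))/2 = 6.

6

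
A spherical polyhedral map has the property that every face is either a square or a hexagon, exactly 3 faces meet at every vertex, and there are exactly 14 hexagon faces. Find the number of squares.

Let x be the number of squares; then F = 14 + x.
Edge–face incidences: 2E = 6·14 + 4·x = 84 + 4x.
Every vertex has degree 3, so 3V = 2E.
Euler: V − E + F = 2 ⇒ (2E)/3 − E + (14 + x) = 2.
Multiply by 6: 2·(2E) − 3·(2E) + 6·(14 + x) = 12, i.e. 84 + 6x − (84 + 4x) = 12.
Collecting terms: 2x = 12, so x = 6.
Then 2E = 84 + 4·6 = 108, so E = 54, V = 2E/3 = 36, F = 14 + 6 = 20.

6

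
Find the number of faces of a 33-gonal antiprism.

An antiprism on an n-gon has two n-gon caps and 2n triangles: V = 2·33 = 66, E = 4·33 = 132, F = 2·33 + 2 = 68.

68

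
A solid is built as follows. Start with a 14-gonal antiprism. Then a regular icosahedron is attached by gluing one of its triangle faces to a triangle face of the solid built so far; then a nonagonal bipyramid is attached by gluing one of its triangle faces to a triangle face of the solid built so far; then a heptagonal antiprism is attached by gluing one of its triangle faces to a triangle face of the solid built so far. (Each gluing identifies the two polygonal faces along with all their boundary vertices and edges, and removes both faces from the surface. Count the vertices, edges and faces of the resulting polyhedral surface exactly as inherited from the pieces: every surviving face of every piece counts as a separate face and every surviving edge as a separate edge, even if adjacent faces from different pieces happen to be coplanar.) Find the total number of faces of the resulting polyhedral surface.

78

A 14-gonal antiprism: V=28, E=56, F=30.
Attach a regular icosahedron (V=12, E=30, F=20) along a 3-gon: merge 3 vertices and 3 edges, delete both glued faces → V=37, E=83, F=48.
Attach a nonagonal bipyramid (V=11, E=27, F=18) along a 3-gon: merge 3 vertices and 3 edges, delete both glued faces → V=45, E=107, F=64.
Attach a heptagonal antiprism (V=14, E=28, F=16) along a 3-gon: merge 3 vertices and 3 edges, delete both glued faces → V=56, E=132, F=78.
Check: V − E + F = 56 − 132 + 78 = 2.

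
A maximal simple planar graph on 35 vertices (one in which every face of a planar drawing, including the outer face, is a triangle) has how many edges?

In a plane triangulation 3F = 2E and V − E + F = 2, so E = 3V − 6 = 3·35 − 6 = 99.

99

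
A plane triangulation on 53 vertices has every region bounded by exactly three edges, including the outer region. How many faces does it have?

102

In a plane triangulation 3F = 2E and V − E + F = 2, so F = 2V − 4 = 2·53 − 4 = 102.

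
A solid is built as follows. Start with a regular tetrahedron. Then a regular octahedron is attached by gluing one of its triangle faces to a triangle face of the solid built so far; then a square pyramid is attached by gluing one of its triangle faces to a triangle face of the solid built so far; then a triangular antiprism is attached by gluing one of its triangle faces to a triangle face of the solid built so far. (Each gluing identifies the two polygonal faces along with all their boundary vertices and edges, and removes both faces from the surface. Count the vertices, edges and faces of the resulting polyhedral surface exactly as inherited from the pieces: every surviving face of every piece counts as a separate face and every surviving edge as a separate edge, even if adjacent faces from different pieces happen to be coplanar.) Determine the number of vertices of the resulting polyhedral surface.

12

A regular tetrahedron: V=4, E=6, F=4.
Attach a regular octahedron (V=6, E=12, F=8) along a 3-gon: merge 3 vertices and 3 edges, delete both glued faces → V=7, E=15, F=10.
Attach a square pyramid (V=5, E=8, F=5) along a 3-gon: merge 3 vertices and 3 edges, delete both glued faces → V=9, E=20, F=13.
Attach a triangular antiprism (V=6, E=12, F=8) along a 3-gon: merge 3 vertices and 3 edges, delete both glued faces → V=12, E=29, F=19.
Check: V − E + F = 12 − 29 + 19 = 2.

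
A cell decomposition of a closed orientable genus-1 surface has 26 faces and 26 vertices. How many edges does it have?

For a closed orientable surface of genus 1, χ = 2 − 2·1 = 0.
E = V + F − (0) = 26 + 26 − (0) = 52.

52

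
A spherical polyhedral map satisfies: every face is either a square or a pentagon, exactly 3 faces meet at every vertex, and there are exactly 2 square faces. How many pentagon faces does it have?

8

Let x be the number of pentagons; then F = 2 + x.
Edge–face incidences: 2E = 4·2 + 5·x = 8 + 5x.
Every vertex has degree 3, so 3V = 2E.
Euler: V − E + F = 2 ⇒ (2E)/3 − E + (2 + x) = 2.
Multiply by 6: 2·(2E) − 3·(2E) + 6·(2 + x) = 12, i.e. 12 + 6x − (8 + 5x) = 12.
Collecting terms: x + 4 = 12, so x = 8.
Then 2E = 8 + 5·8 = 48, so E = 24, V = 2E/3 = 16, F = 2 + 8 = 10.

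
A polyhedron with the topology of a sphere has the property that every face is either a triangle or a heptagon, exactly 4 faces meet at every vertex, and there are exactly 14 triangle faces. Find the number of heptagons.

Let x be the number of heptagons; then F = 14 + x.
Edge–face incidences: 2E = 3·14 + 7·x = 42 + 7x.
Every vertex has degree 4, so 4V = 2E.
Euler: V − E + F = 2 ⇒ (2E)/4 − E + (14 + x) = 2.
Multiply by 8: 2·(2E) − 4·(2E) + 8·(14 + x) = 16, i.e. 112 + 8x − 2·(42 + 7x) = 16.
Collecting terms: −6x + 28 = 16, so −6x = −12, so x = 2.
Then 2E = 42 + 7·2 = 56, so E = 28, V = 2E/4 = 14, F = 14 + 2 = 16.

2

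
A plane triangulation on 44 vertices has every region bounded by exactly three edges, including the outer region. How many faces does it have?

84

In a plane triangulation 3F = 2E and V − E + F = 2, so F = 2V − 4 = 2·44 − 4 = 84.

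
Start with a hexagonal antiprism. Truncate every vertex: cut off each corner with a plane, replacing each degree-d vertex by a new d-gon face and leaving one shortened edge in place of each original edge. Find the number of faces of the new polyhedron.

The base solid has V = 12, E = 24, F = 14.
Truncation replaces each original edge-end by a new vertex, so V′ = 2E = 48.
Each original edge survives, and each old vertex of degree d contributes d new edges; summing degrees gives Σd = 2E, so E′ = E + 2E = 3E = 72.
Each original face survives and each original vertex becomes one new face: F′ = F + V = 26.

26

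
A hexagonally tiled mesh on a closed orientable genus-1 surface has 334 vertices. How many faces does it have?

χ = 2 − 2·1 = 0, and every face is a hexagon so 6F = 2E.
V − E + F = 0 with E = 6F/2 gives 334 − (6/2 − 1)·F = 0, so F = 167 and E = 501.

167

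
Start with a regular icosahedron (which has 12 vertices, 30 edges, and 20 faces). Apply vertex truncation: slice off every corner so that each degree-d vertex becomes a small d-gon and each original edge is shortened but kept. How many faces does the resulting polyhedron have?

32

Truncation replaces each original edge-end by a new vertex, so V′ = 2E = 60.
Each original edge survives, and each old vertex of degree d contributes d new edges; summing degrees gives Σd = 2E, so E′ = E + 2E = 3E = 90.
Each original face survives and each original vertex becomes one new face: F′ = F + V = 32.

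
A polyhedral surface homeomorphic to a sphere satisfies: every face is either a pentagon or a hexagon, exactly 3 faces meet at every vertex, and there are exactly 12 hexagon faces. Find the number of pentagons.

12

Let x be the number of pentagons; then F = 12 + x.
Edge–face incidences: 2E = 6·12 + 5·x = 72 + 5x.
Every vertex has degree 3, so 3V = 2E.
Euler: V − E + F = 2 ⇒ (2E)/3 − E + (12 + x) = 2.
Multiply by 6: 2·(2E) − 3·(2E) + 6·(12 + x) = 12, i.e. 72 + 6x − (72 + 5x) = 12.
Collecting terms: x = 12.
Then 2E = 72 + 5·12 = 132, so E = 66, V = 2E/3 = 44, F = 12 + 12 = 24.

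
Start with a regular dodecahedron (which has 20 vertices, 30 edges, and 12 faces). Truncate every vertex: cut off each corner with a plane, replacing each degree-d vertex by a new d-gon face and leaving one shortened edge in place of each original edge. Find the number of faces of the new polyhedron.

32

Truncation replaces each original edge-end by a new vertex, so V′ = 2E = 60.
Each original edge survives, and each old vertex of degree d contributes d new edges; summing degrees gives Σd = 2E, so E′ = E + 2E = 3E = 90.
Each original face survives and each original vertex becomes one new face: F′ = F + V = 32.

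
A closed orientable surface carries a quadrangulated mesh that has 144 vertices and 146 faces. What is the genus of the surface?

2

Every face is a square, so 2E = 4·146 = 584, giving E = 292.
χ = V − E + F = 144 − 292 + 146 = -2.
For a closed orientable surface χ = 2 − 2g, so g = (2 − (-2))/2 = 2.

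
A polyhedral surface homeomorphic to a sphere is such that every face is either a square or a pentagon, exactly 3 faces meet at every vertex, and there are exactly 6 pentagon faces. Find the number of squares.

Let x be the number of squares; then F = 6 + x.
Edge–face incidences: 2E = 5·6 + 4·x = 30 + 4x.
Every vertex has degree 3, so 3V = 2E.
Euler: V − E + F = 2 ⇒ (2E)/3 − E + (6 + x) = 2.
Multiply by 6: 2·(2E) − 3·(2E) + 6·(6 + x) = 12, i.e. 36 + 6x − (30 + 4x) = 12.
Collecting terms: 2x + 6 = 12, so 2x = 6, so x = 3.
Then 2E = 30 + 4·3 = 42, so E = 21, V = 2E/3 = 14, F = 6 + 3 = 9.

3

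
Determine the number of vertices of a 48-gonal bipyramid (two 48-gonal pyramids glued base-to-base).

A bipyramid over an n-gon has 2n triangular faces and n + 2 vertices: V = 48 + 2 = 50, E = 3·48 = 144, F = 2·48 = 96.

50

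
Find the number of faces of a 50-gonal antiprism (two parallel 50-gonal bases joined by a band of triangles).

102

An antiprism on an n-gon has two n-gon caps and 2n triangles: V = 2·50 = 100, E = 4·50 = 200, F = 2·50 + 2 = 102.
Check: V − E + F = 100 − 200 + 102 = 2.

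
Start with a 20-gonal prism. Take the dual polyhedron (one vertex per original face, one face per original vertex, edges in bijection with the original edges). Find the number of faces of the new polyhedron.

The base solid has V = 40, E = 60, F = 22.
The dual swaps V and F and preserves E: V′ = F = 22, E′ = E = 60, F′ = V = 40.

40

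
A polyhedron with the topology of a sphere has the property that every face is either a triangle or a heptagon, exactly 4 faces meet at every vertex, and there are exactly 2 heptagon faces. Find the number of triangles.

14

Let x be the number of triangles; then F = 2 + x.
Edge–face incidences: 2E = 7·2 + 3·x = 14 + 3x.
Every vertex has degree 4, so 4V = 2E.
Euler: V − E + F = 2 ⇒ (2E)/4 − E + (2 + x) = 2.
Multiply by 8: 2·(2E) − 4·(2E) + 8·(2 + x) = 16, i.e. 16 + 8x − 2·(14 + 3x) = 16.
Collecting terms: 2x − 12 = 16, so 2x = 28, so x = 14.
Then 2E = 14 + 3·14 = 56, so E = 28, V = 2E/4 = 14, F = 2 + 14 = 16.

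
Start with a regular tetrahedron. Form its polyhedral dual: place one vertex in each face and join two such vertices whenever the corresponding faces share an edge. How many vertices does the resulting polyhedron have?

The base solid has V = 4, E = 6, F = 4.
The dual swaps V and F and preserves E: V′ = F = 4, E′ = E = 6, F′ = V = 4.

4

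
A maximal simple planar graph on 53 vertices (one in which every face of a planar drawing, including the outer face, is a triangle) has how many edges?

In a plane triangulation 3F = 2E and V − E + F = 2, so E = 3V − 6 = 3·53 − 6 = 153.

153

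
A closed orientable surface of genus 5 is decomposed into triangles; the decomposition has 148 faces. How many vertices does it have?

66

χ = 2 − 2·5 = -8, and every face is a triangle so 3F = 2E.
E = 3·148/2 = 222. Then V = -8 + E − F = -8 + 222 − 148 = 66.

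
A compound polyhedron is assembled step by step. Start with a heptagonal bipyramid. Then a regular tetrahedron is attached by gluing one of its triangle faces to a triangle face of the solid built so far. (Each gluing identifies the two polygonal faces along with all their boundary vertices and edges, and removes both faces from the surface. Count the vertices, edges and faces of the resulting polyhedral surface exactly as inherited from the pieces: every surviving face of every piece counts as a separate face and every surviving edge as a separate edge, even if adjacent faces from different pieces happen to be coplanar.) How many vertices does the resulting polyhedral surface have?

10

A heptagonal bipyramid: V=9, E=21, F=14.
Attach a regular tetrahedron (V=4, E=6, F=4) along a 3-gon: merge 3 vertices and 3 edges, delete both glued faces → V=10, E=24, F=16.
Check: V − E + F = 10 − 24 + 16 = 2.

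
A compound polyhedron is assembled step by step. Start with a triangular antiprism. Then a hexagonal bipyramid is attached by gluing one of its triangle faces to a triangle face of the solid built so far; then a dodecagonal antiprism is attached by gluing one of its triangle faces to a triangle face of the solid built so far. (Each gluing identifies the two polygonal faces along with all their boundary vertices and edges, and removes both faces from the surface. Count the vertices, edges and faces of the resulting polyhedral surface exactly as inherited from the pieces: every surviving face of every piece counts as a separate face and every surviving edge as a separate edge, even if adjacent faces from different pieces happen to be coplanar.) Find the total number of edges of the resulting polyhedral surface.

72

A triangular antiprism: V=6, E=12, F=8.
Attach a hexagonal bipyramid (V=8, E=18, F=12) along a 3-gon: merge 3 vertices and 3 edges, delete both glued faces → V=11, E=27, F=18.
Attach a dodecagonal antiprism (V=24, E=48, F=26) along a 3-gon: merge 3 vertices and 3 edges, delete both glued faces → V=32, E=72, F=42.
Check: V − E + F = 32 − 72 + 42 = 2.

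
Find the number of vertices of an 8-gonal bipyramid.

A bipyramid over an n-gon has 2n triangular faces and n + 2 vertices: V = 8 + 2 = 10, E = 3·8 = 24, F = 2·8 = 16.

10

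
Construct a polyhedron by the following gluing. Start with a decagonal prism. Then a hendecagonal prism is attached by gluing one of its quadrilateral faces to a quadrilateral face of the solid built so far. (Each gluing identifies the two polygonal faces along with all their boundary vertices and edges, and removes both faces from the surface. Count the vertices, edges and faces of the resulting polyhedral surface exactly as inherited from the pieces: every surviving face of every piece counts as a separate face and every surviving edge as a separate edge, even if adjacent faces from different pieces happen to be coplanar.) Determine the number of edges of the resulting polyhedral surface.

59

A decagonal prism: V=20, E=30, F=12.
Attach a hendecagonal prism (V=22, E=33, F=13) along a 4-gon: merge 4 vertices and 4 edges, delete both glued faces → V=38, E=59, F=23.
Check: V − E + F = 38 − 59 + 23 = 2.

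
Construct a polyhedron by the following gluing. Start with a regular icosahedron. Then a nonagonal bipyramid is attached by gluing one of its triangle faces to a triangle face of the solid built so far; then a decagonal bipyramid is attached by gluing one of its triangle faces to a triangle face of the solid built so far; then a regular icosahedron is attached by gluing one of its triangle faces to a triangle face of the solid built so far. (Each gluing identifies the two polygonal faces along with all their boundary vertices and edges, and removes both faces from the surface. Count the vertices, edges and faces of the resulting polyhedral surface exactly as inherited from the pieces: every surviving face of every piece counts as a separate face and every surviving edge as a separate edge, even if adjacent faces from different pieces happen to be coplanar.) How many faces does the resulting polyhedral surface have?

A regular icosahedron: V=12, E=30, F=20.
Attach a nonagonal bipyramid (V=11, E=27, F=18) along a 3-gon: merge 3 vertices and 3 edges, delete both glued faces → V=20, E=54, F=36.
Attach a decagonal bipyramid (V=12, E=30, F=20) along a 3-gon: merge 3 vertices and 3 edges, delete both glued faces → V=29, E=81, F=54.
Attach a regular icosahedron (V=12, E=30, F=20) along a 3-gon: merge 3 vertices and 3 edges, delete both glued faces → V=38, E=108, F=72.
Check: V − E + F = 38 − 108 + 72 = 2.

72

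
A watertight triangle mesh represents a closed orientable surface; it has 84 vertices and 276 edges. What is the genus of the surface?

Every face is a triangle and each edge borders two faces, so 3F = 2·276, giving F = 184.
χ = V − E + F = 84 − 276 + 184 = -8.
For a closed orientable surface χ = 2 − 2g, so g = (2 − (-8))/2 = 5.

5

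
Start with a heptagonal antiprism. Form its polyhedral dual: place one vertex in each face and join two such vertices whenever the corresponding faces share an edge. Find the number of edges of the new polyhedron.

The base solid has V = 14, E = 28, F = 16.
The dual swaps V and F and preserves E: V′ = F = 16, E′ = E = 28, F′ = V = 14.

28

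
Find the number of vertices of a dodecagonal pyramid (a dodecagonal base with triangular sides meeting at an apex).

A pyramid on an n-gon base has one n-gon and n triangles: V = 12 + 1 = 13, E = 2·12 = 24, F = 12 + 1 = 13.

13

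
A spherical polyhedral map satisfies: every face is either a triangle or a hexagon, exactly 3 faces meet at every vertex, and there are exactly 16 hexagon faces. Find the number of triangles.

4

Let x be the number of triangles; then F = 16 + x.
Edge–face incidences: 2E = 6·16 + 3·x = 96 + 3x.
Every vertex has degree 3, so 3V = 2E.
Euler: V − E + F = 2 ⇒ (2E)/3 − E + (16 + x) = 2.
Multiply by 6: 2·(2E) − 3·(2E) + 6·(16 + x) = 12, i.e. 96 + 6x − (96 + 3x) = 12.
Collecting terms: 3x = 12, so x = 4.
Then 2E = 96 + 3·4 = 108, so E = 54, V = 2E/3 = 36, F = 16 + 4 = 20.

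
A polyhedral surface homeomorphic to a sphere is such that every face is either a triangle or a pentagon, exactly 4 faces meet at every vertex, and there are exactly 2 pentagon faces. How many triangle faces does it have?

Let x be the number of triangles; then F = 2 + x.
Edge–face incidences: 2E = 5·2 + 3·x = 10 + 3x.
Every vertex has degree 4, so 4V = 2E.
Euler: V − E + F = 2 ⇒ (2E)/4 − E + (2 + x) = 2.
Multiply by 8: 2·(2E) − 4·(2E) + 8·(2 + x) = 16, i.e. 16 + 8x − 2·(10 + 3x) = 16.
Collecting terms: 2x − 4 = 16, so 2x = 20, so x = 10.
Then 2E = 10 + 3·10 = 40, so E = 20, V = 2E/4 = 10, F = 2 + 10 = 12.

10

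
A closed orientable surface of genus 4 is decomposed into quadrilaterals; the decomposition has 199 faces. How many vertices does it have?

193

χ = 2 − 2·4 = -6, and every face is a square so 4F = 2E.
E = 4·199/2 = 398. Then V = -6 + E − F = -6 + 398 − 199 = 193.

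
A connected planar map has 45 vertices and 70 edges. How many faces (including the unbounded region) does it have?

27

Euler's formula for a connected plane graph: V − E + F = 2, so F = 2 − 45 + 70 = 27.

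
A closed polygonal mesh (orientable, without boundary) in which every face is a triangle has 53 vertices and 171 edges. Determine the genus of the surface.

Every face is a triangle and each edge borders two faces, so 3F = 2·171, giving F = 114.
χ = V − E + F = 53 − 171 + 114 = -4.
For a closed orientable surface χ = 2 − 2g, so g = (2 − (-4))/2 = 3.

3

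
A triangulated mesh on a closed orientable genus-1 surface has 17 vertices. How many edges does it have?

χ = 2 − 2·1 = 0, and every face is a triangle so 3F = 2E.
V − E + F = 0 with E = 3F/2 gives 17 − (3/2 − 1)·F = 0, so F = 34 and E = 51.

51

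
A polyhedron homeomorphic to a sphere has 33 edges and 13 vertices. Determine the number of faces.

Here V − E + F = 2.
F = 2 − V + E = 2 − 13 + 33 = 22.

22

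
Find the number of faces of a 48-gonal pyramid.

A pyramid on an n-gon base has one n-gon and n triangles: V = 48 + 1 = 49, E = 2·48 = 96, F = 48 + 1 = 49.

49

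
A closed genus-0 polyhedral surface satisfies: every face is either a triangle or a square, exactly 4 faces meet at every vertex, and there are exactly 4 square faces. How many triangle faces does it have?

Let x be the number of triangles; then F = 4 + x.
Edge–face incidences: 2E = 4·4 + 3·x = 16 + 3x.
Every vertex has degree 4, so 4V = 2E.
Euler: V − E + F = 2 ⇒ (2E)/4 − E + (4 + x) = 2.
Multiply by 8: 2·(2E) − 4·(2E) + 8·(4 + x) = 16, i.e. 32 + 8x − 2·(16 + 3x) = 16.
Collecting terms: 2x = 16, so x = 8.
Then 2E = 16 + 3·8 = 40, so E = 20, V = 2E/4 = 10, F = 4 + 8 = 12.

8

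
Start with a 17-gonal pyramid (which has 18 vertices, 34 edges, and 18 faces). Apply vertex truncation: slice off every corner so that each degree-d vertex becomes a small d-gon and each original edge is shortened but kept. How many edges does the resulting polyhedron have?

102

Truncation replaces each original edge-end by a new vertex, so V′ = 2E = 68.
Each original edge survives, and each old vertex of degree d contributes d new edges; summing degrees gives Σd = 2E, so E′ = E + 2E = 3E = 102.
Each original face survives and each original vertex becomes one new face: F′ = F + V = 36.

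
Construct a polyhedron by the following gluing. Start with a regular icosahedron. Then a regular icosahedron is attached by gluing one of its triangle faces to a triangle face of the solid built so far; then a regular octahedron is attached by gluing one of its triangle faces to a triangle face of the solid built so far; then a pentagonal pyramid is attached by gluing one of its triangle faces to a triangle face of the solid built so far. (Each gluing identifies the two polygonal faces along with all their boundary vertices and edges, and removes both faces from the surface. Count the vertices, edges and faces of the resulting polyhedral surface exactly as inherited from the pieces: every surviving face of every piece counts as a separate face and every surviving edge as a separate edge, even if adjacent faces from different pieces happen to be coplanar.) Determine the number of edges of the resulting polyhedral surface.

A regular icosahedron: V=12, E=30, F=20.
Attach a regular icosahedron (V=12, E=30, F=20) along a 3-gon: merge 3 vertices and 3 edges, delete both glued faces → V=21, E=57, F=38.
Attach a regular octahedron (V=6, E=12, F=8) along a 3-gon: merge 3 vertices and 3 edges, delete both glued faces → V=24, E=66, F=44.
Attach a pentagonal pyramid (V=6, E=10, F=6) along a 3-gon: merge 3 vertices and 3 edges, delete both glued faces → V=27, E=73, F=48.
Check: V − E + F = 27 − 73 + 48 = 2.

73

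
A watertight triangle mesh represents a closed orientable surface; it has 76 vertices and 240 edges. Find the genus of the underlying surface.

3

Every face is a triangle and each edge borders two faces, so 3F = 2·240, giving F = 160.
χ = V − E + F = 76 − 240 + 160 = -4.
For a closed orientable surface χ = 2 − 2g, so g = (2 − (-4))/2 = 3.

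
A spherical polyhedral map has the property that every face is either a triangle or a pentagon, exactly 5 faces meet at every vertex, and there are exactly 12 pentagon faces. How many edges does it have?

150

Let x be the number of triangles; then F = 12 + x.
Edge–face incidences: 2E = 5·12 + 3·x = 60 + 3x.
Every vertex has degree 5, so 5V = 2E.
Euler: V − E + F = 2 ⇒ (2E)/5 − E + (12 + x) = 2.
Multiply by 10: 2·(2E) − 5·(2E) + 10·(12 + x) = 20, i.e. 120 + 10x − 3·(60 + 3x) = 20.
Collecting terms: x − 60 = 20, so x = 80.
Then 2E = 60 + 3·80 = 300, so E = 150, V = 2E/5 = 60, F = 12 + 80 = 92.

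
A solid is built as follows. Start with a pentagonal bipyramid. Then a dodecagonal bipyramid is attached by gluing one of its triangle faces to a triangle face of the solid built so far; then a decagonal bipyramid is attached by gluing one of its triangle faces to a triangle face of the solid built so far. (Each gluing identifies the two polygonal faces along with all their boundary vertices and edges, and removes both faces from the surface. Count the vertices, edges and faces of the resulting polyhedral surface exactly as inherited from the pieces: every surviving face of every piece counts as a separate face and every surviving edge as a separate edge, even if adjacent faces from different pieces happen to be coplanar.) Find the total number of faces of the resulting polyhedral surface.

50

A pentagonal bipyramid: V=7, E=15, F=10.
Attach a dodecagonal bipyramid (V=14, E=36, F=24) along a 3-gon: merge 3 vertices and 3 edges, delete both glued faces → V=18, E=48, F=32.
Attach a decagonal bipyramid (V=12, E=30, F=20) along a 3-gon: merge 3 vertices and 3 edges, delete both glued faces → V=27, E=75, F=50.
Check: V − E + F = 27 − 75 + 50 = 2.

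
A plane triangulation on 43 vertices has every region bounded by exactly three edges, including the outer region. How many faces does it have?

82

In a plane triangulation 3F = 2E and V − E + F = 2, so F = 2V − 4 = 2·43 − 4 = 82.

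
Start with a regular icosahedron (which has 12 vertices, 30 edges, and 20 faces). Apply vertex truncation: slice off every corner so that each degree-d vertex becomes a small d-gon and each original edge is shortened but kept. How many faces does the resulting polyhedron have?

Truncation replaces each original edge-end by a new vertex, so V′ = 2E = 60.
Each original edge survives, and each old vertex of degree d contributes d new edges; summing degrees gives Σd = 2E, so E′ = E + 2E = 3E = 90.
Each original face survives and each original vertex becomes one new face: F′ = F + V = 32.

32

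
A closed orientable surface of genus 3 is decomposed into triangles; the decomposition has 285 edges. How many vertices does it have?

91

χ = 2 − 2·3 = -4, and every face is a triangle so 3F = 2E.
F = 2E/3 = 190. Then V = -4 + E − F = -4 + 285 − 190 = 91.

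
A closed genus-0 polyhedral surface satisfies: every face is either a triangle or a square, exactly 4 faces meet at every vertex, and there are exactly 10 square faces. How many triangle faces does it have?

Let x be the number of triangles; then F = 10 + x.
Edge–face incidences: 2E = 4·10 + 3·x = 40 + 3x.
Every vertex has degree 4, so 4V = 2E.
Euler: V − E + F = 2 ⇒ (2E)/4 − E + (10 + x) = 2.
Multiply by 8: 2·(2E) − 4·(2E) + 8·(10 + x) = 16, i.e. 80 + 8x − 2·(40 + 3x) = 16.
Collecting terms: 2x = 16, so x = 8.
Then 2E = 40 + 3·8 = 64, so E = 32, V = 2E/4 = 16, F = 10 + 8 = 18.

8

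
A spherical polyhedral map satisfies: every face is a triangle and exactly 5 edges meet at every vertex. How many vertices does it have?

12

Each face has 3 edges and each edge borders two faces, so 2E = 3F.
Each vertex has degree 5, so 5V = 2E and hence V = 3F/5.
Euler: V − E + F = 2 ⇒ (3F/5) − (3F/2) + F = 2.
Multiply by 10: (6 − 15 + 10)F = 20, i.e. 1F = 20.
So F = 20, E = 3·20/2 = 30, V = 3·20/5 = 12.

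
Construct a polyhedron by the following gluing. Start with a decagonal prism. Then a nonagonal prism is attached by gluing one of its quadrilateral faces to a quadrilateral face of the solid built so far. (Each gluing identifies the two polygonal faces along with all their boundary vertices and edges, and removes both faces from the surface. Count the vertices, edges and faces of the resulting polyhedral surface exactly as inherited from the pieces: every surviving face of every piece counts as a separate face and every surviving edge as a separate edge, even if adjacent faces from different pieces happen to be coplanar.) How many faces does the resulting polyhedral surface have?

A decagonal prism: V=20, E=30, F=12.
Attach a nonagonal prism (V=18, E=27, F=11) along a 4-gon: merge 4 vertices and 4 edges, delete both glued faces → V=34, E=53, F=21.
Check: V − E + F = 34 − 53 + 21 = 2.

21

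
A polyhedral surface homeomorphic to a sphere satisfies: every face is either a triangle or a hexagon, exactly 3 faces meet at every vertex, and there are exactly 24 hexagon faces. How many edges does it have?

Let x be the number of triangles; then F = 24 + x.
Edge–face incidences: 2E = 6·24 + 3·x = 144 + 3x.
Every vertex has degree 3, so 3V = 2E.
Euler: V − E + F = 2 ⇒ (2E)/3 − E + (24 + x) = 2.
Multiply by 6: 2·(2E) − 3·(2E) + 6·(24 + x) = 12, i.e. 144 + 6x − (144 + 3x) = 12.
Collecting terms: 3x = 12, so x = 4.
Then 2E = 144 + 3·4 = 156, so E = 78, V = 2E/3 = 52, F = 24 + 4 = 28.

78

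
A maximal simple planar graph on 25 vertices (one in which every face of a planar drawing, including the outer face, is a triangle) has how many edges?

In a plane triangulation 3F = 2E and V − E + F = 2, so E = 3V − 6 = 3·25 − 6 = 69.

69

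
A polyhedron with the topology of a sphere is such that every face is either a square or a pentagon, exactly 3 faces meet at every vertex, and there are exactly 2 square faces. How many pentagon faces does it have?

Let x be the number of pentagons; then F = 2 + x.
Edge–face incidences: 2E = 4·2 + 5·x = 8 + 5x.
Every vertex has degree 3, so 3V = 2E.
Euler: V − E + F = 2 ⇒ (2E)/3 − E + (2 + x) = 2.
Multiply by 6: 2·(2E) − 3·(2E) + 6·(2 + x) = 12, i.e. 12 + 6x − (8 + 5x) = 12.
Collecting terms: x + 4 = 12, so x = 8.
Then 2E = 8 + 5·8 = 48, so E = 24, V = 2E/3 = 16, F = 2 + 8 = 10.

8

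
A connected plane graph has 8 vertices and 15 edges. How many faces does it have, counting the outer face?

9

Euler's formula for a connected plane graph: V − E + F = 2, so F = 2 − 8 + 15 = 9.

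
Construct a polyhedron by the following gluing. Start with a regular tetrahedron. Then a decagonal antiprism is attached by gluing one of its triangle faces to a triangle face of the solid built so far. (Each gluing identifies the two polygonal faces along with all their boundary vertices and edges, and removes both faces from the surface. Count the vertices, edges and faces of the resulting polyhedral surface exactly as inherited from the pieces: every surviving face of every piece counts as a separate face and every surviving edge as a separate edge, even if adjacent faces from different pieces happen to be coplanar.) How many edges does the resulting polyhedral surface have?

A regular tetrahedron: V=4, E=6, F=4.
Attach a decagonal antiprism (V=20, E=40, F=22) along a 3-gon: merge 3 vertices and 3 edges, delete both glued faces → V=21, E=43, F=24.
Check: V − E + F = 21 − 43 + 24 = 2.

43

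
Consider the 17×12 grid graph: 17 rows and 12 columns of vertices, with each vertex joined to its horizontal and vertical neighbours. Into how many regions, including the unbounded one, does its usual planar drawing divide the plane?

The grid has V = 17·12 = 204 vertices and E = 17·11 + 12·16 = 379 edges.
F = 2 − V + E = 2 − 204 + 379 = 177.

177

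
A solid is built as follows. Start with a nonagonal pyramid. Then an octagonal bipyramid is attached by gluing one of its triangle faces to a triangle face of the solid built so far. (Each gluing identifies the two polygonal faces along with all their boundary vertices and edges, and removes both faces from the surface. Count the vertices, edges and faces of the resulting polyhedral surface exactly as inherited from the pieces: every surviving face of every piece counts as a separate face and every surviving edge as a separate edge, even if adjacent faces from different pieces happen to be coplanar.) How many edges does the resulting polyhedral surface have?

A nonagonal pyramid: V=10, E=18, F=10.
Attach an octagonal bipyramid (V=10, E=24, F=16) along a 3-gon: merge 3 vertices and 3 edges, delete both glued faces → V=17, E=39, F=24.
Check: V − E + F = 17 − 39 + 24 = 2.

39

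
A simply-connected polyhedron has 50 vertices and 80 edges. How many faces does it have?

Here V − E + F = 2.
F = 2 − V + E = 2 − 50 + 80 = 32.

32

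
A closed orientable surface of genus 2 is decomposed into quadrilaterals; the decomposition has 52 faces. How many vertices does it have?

50

χ = 2 − 2·2 = -2, and every face is a square so 4F = 2E.
E = 4·52/2 = 104. Then V = -2 + E − F = -2 + 104 − 52 = 50.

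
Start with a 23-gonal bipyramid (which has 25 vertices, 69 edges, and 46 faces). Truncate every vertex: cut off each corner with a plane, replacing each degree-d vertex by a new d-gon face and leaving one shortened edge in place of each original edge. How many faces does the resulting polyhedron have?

Truncation replaces each original edge-end by a new vertex, so V′ = 2E = 138.
Each original edge survives, and each old vertex of degree d contributes d new edges; summing degrees gives Σd = 2E, so E′ = E + 2E = 3E = 207.
Each original face survives and each original vertex becomes one new face: F′ = F + V = 71.

71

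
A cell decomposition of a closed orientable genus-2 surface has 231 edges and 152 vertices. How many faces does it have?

77

For a closed orientable surface of genus 2, χ = 2 − 2·2 = -2.
F = -2 − V + E = -2 − 152 + 231 = 77.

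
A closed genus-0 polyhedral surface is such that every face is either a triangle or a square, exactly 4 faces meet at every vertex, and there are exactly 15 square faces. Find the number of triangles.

8

Let x be the number of triangles; then F = 15 + x.
Edge–face incidences: 2E = 4·15 + 3·x = 60 + 3x.
Every vertex has degree 4, so 4V = 2E.
Euler: V − E + F = 2 ⇒ (2E)/4 − E + (15 + x) = 2.
Multiply by 8: 2·(2E) − 4·(2E) + 8·(15 + x) = 16, i.e. 120 + 8x − 2·(60 + 3x) = 16.
Collecting terms: 2x = 16, so x = 8.
Then 2E = 60 + 3·8 = 84, so E = 42, V = 2E/4 = 21, F = 15 + 8 = 23.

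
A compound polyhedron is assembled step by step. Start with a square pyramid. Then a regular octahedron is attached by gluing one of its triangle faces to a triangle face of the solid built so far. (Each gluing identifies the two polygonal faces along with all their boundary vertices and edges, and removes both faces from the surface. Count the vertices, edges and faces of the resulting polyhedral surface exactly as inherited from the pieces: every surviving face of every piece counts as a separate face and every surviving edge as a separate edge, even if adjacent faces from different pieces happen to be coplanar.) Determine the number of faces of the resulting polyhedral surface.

11

A square pyramid: V=5, E=8, F=5.
Attach a regular octahedron (V=6, E=12, F=8) along a 3-gon: merge 3 vertices and 3 edges, delete both glued faces → V=8, E=17, F=11.
Check: V − E + F = 8 − 17 + 11 = 2.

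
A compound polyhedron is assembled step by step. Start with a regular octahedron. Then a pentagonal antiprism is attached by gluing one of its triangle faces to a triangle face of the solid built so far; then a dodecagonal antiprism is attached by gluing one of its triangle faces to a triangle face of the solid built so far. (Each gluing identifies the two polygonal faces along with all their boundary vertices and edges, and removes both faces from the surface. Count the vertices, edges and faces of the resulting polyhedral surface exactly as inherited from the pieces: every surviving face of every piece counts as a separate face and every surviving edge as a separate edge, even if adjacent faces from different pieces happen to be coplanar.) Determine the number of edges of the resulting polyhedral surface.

A regular octahedron: V=6, E=12, F=8.
Attach a pentagonal antiprism (V=10, E=20, F=12) along a 3-gon: merge 3 vertices and 3 edges, delete both glued faces → V=13, E=29, F=18.
Attach a dodecagonal antiprism (V=24, E=48, F=26) along a 3-gon: merge 3 vertices and 3 edges, delete both glued faces → V=34, E=74, F=42.
Check: V − E + F = 34 − 74 + 42 = 2.

74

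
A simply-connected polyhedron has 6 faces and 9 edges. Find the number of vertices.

5

Here V − E + F = 2.
V = 2 + E − F = 2 + 9 − 6 = 5.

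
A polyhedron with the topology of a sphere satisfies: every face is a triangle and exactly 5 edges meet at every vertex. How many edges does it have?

Each face has 3 edges and each edge borders two faces, so 2E = 3F.
Each vertex has degree 5, so 5V = 2E and hence V = 3F/5.
Euler: V − E + F = 2 ⇒ (3F/5) − (3F/2) + F = 2.
Multiply by 10: (6 − 15 + 10)F = 20, i.e. 1F = 20.
So F = 20, E = 3·20/2 = 30, V = 3·20/5 = 12.

30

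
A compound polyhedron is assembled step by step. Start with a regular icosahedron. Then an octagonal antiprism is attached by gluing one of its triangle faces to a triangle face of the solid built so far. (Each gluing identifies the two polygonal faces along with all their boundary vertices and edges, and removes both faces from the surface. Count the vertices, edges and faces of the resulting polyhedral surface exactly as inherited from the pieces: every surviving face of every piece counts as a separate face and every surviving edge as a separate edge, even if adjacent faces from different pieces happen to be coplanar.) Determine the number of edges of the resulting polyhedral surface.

A regular icosahedron: V=12, E=30, F=20.
Attach an octagonal antiprism (V=16, E=32, F=18) along a 3-gon: merge 3 vertices and 3 edges, delete both glued faces → V=25, E=59, F=36.
Check: V − E + F = 25 − 59 + 36 = 2.

59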